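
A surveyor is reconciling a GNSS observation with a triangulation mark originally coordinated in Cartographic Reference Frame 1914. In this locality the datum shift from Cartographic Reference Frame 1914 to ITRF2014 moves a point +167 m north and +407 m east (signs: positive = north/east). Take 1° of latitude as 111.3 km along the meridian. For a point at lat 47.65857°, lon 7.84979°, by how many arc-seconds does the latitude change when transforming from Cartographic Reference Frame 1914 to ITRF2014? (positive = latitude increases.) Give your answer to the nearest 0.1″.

1° of latitude = 111.3 km, so Δφ = 167.0 / 111300 = 0.0015004° = 5.402″.

Δφ = 5.4″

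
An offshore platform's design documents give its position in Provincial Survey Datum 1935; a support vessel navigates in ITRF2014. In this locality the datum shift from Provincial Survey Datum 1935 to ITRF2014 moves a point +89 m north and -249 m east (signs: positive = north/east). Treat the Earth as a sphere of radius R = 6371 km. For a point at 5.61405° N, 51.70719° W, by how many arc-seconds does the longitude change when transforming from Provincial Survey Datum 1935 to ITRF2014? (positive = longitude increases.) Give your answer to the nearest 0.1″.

At latitude 5.61405°, cos φ = 0.995203.
One radian of longitude at latitude φ spans R cos φ, so Δλ = ΔE / (R cos φ) = -249.0 / (6371000 × 0.995203) = -3.9272e-05 rad = -8.100″.

Δλ = -8.1″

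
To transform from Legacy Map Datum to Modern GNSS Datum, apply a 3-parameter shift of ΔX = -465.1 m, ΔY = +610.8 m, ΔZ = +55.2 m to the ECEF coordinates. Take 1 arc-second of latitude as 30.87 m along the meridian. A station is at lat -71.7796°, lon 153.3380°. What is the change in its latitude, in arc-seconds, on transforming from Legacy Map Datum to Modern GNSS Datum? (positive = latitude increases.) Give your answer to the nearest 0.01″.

sin φ = -0.949861, cos φ = 0.312673, sin λ = 0.448726, cos λ = -0.893669.
North component: ΔN = −sin φ cos λ·ΔX − sin φ sin λ·ΔY + cos φ·ΔZ = −(-0.949861)(-0.893669)(-465.1) − (-0.949861)(0.448726)(610.8) + (0.312673)(55.2) = 672.40 m.
1° of latitude spans 3600 × 30.87 = 111132 m, so Δφ = 672.40 / 111132 × 3600 = 21.782″.

Δφ = 21.78″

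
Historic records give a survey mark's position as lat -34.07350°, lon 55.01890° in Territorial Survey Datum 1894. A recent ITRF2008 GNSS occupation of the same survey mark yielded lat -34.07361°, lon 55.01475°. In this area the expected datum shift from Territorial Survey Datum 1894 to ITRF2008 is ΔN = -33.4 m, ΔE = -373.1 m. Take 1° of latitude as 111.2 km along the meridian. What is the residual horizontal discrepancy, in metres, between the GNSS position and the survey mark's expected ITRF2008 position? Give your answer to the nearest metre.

23 m

Observed coordinate differences: Δφ = -0.00011°, Δλ = -0.00415°.
Converting to metres (1° lat = 111200 m, cos φ = 0.828320): observed ΔN = -12.2 m, observed ΔE = -382.3 m.
Subtracting the expected shift leaves a residual of -12.2 − (-33.4) = 21.2 m north and -382.3 − (-373.1) = -9.2 m east.
Residual distance = √(21.2² + (-9.2)²) = 23.1 m.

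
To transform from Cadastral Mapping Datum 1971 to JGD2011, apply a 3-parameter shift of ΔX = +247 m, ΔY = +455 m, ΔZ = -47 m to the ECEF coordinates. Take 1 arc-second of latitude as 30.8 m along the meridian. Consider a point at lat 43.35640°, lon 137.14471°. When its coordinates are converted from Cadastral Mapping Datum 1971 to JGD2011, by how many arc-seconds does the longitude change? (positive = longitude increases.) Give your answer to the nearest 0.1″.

Δλ = -22.4″

sin φ = 0.686534, cos φ = 0.727097, sin λ = 0.680149, cos λ = -0.733074.
East component: ΔE = −sin λ·ΔX + cos λ·ΔY = −(0.680149)(247) + (-0.733074)(455) = -501.55 m.
1° of latitude spans 3600 × 30.80 = 110880 m; at latitude φ, 1° of longitude spans that × cos φ = 80620.5 m, so Δλ = -501.55 / 80620.5 × 3600 = -22.396″.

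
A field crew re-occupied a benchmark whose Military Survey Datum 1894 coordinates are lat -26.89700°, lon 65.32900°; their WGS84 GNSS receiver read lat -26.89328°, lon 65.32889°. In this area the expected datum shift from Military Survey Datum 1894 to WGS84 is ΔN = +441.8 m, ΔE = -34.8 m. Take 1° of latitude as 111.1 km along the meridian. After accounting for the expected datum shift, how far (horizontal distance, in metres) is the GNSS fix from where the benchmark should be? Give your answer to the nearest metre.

Observed coordinate differences: Δφ = +0.00372°, Δλ = -0.00011°.
Converting to metres (1° lat = 111100 m, cos φ = 0.891821): observed ΔN = 413.3 m, observed ΔE = -10.9 m.
Subtracting the expected shift leaves a residual of 413.3 − (441.8) = -28.5 m north and -10.9 − (-34.8) = 23.9 m east.
Residual distance = √((-28.5)² + 23.9²) = 37.2 m.

37 m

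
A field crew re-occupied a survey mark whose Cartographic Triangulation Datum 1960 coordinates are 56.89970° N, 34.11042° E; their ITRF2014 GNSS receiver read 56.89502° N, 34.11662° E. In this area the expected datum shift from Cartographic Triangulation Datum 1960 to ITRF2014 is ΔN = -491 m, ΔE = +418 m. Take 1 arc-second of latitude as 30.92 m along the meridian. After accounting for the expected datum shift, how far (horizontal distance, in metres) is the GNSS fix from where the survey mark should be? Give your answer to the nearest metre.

51 m

Observed coordinate differences: Δφ = -0.00468°, Δλ = +0.00620°.
Converting to metres (1° lat = 111312 m, cos φ = 0.546106): observed ΔN = -520.9 m, observed ΔE = 376.9 m.
Subtracting the expected shift leaves a residual of -520.9 − (-491) = -29.9 m north and 376.9 − (418) = -41.1 m east.
Residual distance = √((-29.9)² + (-41.1)²) = 50.9 m.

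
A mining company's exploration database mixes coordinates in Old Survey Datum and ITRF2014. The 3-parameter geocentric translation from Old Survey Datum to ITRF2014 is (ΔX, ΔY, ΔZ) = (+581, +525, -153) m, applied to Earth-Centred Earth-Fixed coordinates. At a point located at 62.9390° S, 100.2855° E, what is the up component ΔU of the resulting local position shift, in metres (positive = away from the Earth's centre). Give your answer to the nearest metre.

The local up (radial) axis is (cos φ cos λ, cos φ sin λ, sin φ), giving ΔU = -47.195 + 235.005 + 136.250 = 324.06 m.

ΔU = 324 m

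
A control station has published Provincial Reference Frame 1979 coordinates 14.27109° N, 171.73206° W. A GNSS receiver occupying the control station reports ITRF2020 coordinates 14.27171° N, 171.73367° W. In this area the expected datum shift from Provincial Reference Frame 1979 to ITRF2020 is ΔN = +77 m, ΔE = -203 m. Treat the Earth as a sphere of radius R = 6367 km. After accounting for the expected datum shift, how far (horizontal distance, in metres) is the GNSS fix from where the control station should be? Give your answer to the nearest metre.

Observed coordinate differences: Δφ = +0.00062°, Δλ = -0.00161°.
Converting to metres (1° lat = 111125 m, cos φ = 0.969140): observed ΔN = 68.9 m, observed ΔE = -173.4 m.
Subtracting the expected shift leaves a residual of 68.9 − (77) = -8.1 m north and -173.4 − (-203) = 29.6 m east.
Residual distance = √((-8.1)² + 29.6²) = 30.7 m.

31 m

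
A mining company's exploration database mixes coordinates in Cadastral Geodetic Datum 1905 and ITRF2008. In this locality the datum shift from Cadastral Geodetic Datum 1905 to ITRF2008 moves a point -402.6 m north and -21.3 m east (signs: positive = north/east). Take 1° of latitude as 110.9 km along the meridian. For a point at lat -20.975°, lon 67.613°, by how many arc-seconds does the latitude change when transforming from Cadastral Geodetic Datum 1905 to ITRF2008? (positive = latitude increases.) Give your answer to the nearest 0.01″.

1° of latitude = 110.9 km, so Δφ = -402.6 / 110900 = -0.0036303° = -13.069″.

Δφ = -13.07″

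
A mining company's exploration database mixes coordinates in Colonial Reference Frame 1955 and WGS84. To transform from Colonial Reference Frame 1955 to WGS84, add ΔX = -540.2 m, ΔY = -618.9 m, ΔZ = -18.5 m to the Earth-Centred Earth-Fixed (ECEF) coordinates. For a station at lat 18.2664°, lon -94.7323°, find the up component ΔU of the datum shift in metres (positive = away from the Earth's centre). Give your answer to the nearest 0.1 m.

ΔU = 622.2 m

At φ = 18.2664°, λ = -94.7323°: sin φ = 0.313436, cos φ = 0.949609, sin λ = -0.996591, cos λ = -0.082500.
ΔU = cos φ cos λ·ΔX + cos φ sin λ·ΔY + sin φ·ΔZ = (0.949609)(-0.082500)(-540.2) + (0.949609)(-0.996591)(-618.9) + (0.313436)(-18.5) = 622.23 m.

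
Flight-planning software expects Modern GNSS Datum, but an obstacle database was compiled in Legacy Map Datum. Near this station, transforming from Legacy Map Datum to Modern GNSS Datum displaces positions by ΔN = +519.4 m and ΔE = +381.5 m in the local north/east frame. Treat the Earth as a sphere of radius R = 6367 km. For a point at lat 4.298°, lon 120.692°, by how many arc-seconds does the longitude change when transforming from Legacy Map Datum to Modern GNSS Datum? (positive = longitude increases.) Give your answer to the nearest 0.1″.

Δλ = 12.4″

At latitude 4.298°, cos φ = 0.997188.
One radian of longitude at latitude φ spans R cos φ, so Δλ = ΔE / (R cos φ) = 381.5 / (6367000 × 0.997188) = 6.0087e-05 rad = 12.394″.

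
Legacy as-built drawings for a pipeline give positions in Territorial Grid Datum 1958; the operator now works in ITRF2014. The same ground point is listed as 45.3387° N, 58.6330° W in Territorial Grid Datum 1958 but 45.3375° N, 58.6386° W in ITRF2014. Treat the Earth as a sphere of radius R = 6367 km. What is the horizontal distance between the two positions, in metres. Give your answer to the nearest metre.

457 m

Δφ = 45.3375° − 45.3387° = -0.0012°; Δλ = -58.6386° − -58.6330° = -0.0056°.
1° along a meridian = πR/180 = 111125 m.
ΔN = Δφ × 111125 = -133.4 m; ΔE = Δλ × 111125 × cos(45.3387°) = -0.0056 × 111125 × 0.702914 = -437.4 m.
Distance = √(ΔE² + ΔN²) = √((-437.4)² + (-133.4)²) = 457.3 m.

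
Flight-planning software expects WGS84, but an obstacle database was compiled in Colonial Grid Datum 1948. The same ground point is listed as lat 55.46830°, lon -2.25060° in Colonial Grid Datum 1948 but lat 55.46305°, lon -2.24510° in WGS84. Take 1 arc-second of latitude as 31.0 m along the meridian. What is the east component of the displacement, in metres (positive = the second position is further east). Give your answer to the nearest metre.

Δφ = 55.46305° − 55.46830° = -0.00525°; Δλ = -2.24510° − -2.25060° = +0.00550°.
1° of latitude = 3600 × 31.00 = 111600 m.
ΔN = Δφ × 111600 = -585.9 m; ΔE = Δλ × 111600 × cos(55.46830°) = +0.00550 × 111600 × 0.566862 = 347.9 m.

ΔE = 348 m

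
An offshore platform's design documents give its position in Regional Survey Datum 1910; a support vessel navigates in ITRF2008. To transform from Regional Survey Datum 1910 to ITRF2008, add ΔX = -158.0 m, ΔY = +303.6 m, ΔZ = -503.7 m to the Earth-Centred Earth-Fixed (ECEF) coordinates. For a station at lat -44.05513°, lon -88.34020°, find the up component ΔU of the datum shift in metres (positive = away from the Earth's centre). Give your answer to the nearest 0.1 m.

The local up (radial) axis is (cos φ cos λ, cos φ sin λ, sin φ), giving ΔU = -3.289 − 218.097 + 350.248 = 128.86 m.

ΔU = 128.9 m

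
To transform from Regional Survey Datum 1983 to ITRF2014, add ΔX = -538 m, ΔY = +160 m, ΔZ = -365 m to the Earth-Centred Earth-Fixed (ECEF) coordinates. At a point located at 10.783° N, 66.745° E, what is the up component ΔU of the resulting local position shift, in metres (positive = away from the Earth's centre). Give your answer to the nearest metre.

At φ = 10.783°, λ = 66.745°: sin φ = 0.187090, cos φ = 0.982343, sin λ = 0.918757, cos λ = 0.394824.
ΔU = cos φ cos λ·ΔX + cos φ sin λ·ΔY + sin φ·ΔZ = (0.982343)(0.394824)(-538) + (0.982343)(0.918757)(160) + (0.187090)(-365) = -132.55 m.

ΔU = -133 m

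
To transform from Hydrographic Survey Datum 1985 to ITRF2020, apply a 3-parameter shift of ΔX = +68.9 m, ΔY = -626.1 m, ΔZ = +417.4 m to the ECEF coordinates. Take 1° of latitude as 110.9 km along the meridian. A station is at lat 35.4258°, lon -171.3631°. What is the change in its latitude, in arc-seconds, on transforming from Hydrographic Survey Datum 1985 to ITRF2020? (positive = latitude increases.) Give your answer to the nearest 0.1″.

sin φ = 0.579648, cos φ = 0.814867, sin λ = -0.150172, cos λ = -0.988660.
North component: ΔN = −sin φ cos λ·ΔX − sin φ sin λ·ΔY + cos φ·ΔZ = −(0.579648)(-0.988660)(68.9) − (0.579648)(-0.150172)(-626.1) + (0.814867)(417.4) = 325.11 m.
1° of latitude spans 110900 m, so Δφ = 325.11 / 110900 × 3600 = 10.554″.

Δφ = 10.6″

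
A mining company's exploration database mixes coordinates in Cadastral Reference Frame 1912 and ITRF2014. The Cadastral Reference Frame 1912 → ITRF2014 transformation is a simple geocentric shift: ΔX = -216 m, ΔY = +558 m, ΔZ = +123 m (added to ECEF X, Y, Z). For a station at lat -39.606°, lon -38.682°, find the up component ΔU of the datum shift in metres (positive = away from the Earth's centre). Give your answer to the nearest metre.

ΔU = -477 m

The local up (radial) axis is (cos φ cos λ, cos φ sin λ, sin φ), giving ΔU = -129.909 − 268.692 − 78.413 = -477.01 m.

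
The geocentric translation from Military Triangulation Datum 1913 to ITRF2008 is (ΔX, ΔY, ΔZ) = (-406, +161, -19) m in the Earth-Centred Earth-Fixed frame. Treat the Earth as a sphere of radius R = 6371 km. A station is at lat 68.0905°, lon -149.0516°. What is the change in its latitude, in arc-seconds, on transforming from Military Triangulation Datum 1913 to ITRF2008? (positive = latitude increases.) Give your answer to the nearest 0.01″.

Δφ = -8.20″

sin φ = 0.927774, cos φ = 0.373142, sin λ = -0.514266, cos λ = -0.857631.
North component: ΔN = −sin φ cos λ·ΔX − sin φ sin λ·ΔY + cos φ·ΔZ = −(0.927774)(-0.857631)(-406) − (0.927774)(-0.514266)(161) + (0.373142)(-19) = -253.32 m.
1° of latitude spans πR/180 = 111195 m, so Δφ = -253.32 / 111195 × 3600 = -8.201″.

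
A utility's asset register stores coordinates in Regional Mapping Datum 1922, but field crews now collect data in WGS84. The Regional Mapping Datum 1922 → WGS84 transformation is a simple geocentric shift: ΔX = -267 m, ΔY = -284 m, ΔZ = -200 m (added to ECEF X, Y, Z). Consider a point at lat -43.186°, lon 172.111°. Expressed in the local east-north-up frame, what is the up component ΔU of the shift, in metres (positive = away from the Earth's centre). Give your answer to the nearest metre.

The local up (radial) axis is (cos φ cos λ, cos φ sin λ, sin φ), giving ΔU = 192.837 − 28.422 + 136.874 = 301.29 m.

ΔU = 301 m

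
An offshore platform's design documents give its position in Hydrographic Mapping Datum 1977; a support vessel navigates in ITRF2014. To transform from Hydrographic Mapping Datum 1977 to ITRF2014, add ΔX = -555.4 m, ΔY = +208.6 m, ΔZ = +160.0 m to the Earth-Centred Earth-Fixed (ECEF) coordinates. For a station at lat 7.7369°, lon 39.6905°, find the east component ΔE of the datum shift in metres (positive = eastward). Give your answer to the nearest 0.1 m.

At φ = 7.7369°, λ = 39.6905°: sin φ = 0.134624, cos φ = 0.990897, sin λ = 0.638640, cos λ = 0.769505.
ΔE = −sin λ·ΔX + cos λ·ΔY = −(0.638640)·(-555.4) + (0.769505)·(208.6) = 515.22 m.

ΔE = 515.2 m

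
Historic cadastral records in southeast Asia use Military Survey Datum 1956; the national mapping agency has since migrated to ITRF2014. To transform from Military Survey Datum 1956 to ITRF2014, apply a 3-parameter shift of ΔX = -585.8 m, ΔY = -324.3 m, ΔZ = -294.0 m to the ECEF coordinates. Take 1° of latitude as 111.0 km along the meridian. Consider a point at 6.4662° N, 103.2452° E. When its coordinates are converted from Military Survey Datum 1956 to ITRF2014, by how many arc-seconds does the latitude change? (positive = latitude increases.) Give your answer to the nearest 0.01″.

sin φ = 0.112617, cos φ = 0.993638, sin λ = 0.973398, cos λ = -0.229119.
North component: ΔN = −sin φ cos λ·ΔX − sin φ sin λ·ΔY + cos φ·ΔZ = −(0.112617)(-0.229119)(-585.8) − (0.112617)(0.973398)(-324.3) + (0.993638)(-294.0) = -271.69 m.
1° of latitude spans 111000 m, so Δφ = -271.69 / 111000 × 3600 = -8.812″.

Δφ = -8.81″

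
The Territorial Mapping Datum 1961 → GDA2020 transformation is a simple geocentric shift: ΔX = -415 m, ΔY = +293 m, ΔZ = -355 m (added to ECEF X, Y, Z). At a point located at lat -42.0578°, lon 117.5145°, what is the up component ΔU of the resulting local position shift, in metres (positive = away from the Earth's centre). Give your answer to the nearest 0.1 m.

The local up (radial) axis is (cos φ cos λ, cos φ sin λ, sin φ), giving ΔU = 142.345 + 192.938 + 237.807 = 573.09 m.

ΔU = 573.1 m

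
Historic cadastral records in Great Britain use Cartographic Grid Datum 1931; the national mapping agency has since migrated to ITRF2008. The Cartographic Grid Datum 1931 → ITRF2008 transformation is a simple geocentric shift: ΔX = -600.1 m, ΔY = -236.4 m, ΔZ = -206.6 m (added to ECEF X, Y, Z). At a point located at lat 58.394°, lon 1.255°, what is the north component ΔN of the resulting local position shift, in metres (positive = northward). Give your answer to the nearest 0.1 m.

ΔN = 407.1 m

The local north axis is (−sin φ cos λ, −sin φ sin λ, cos φ), giving ΔN = 510.966 + 4.410 − 108.274 = 407.10 m.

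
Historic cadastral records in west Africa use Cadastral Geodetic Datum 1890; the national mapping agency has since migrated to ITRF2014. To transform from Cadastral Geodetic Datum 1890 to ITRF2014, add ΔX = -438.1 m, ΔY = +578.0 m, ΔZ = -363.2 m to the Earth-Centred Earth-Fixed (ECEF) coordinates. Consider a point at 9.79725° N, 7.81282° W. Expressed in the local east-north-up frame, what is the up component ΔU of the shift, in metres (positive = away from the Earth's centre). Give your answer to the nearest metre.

The local up (radial) axis is (cos φ cos λ, cos φ sin λ, sin φ), giving ΔU = -427.703 − 77.426 − 61.803 = -566.93 m.

ΔU = -567 m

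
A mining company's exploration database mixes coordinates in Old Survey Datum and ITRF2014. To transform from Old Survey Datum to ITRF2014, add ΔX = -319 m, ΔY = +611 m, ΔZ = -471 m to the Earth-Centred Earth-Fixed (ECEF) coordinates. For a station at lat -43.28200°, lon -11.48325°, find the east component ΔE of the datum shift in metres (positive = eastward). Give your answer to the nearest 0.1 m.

At φ = -43.28200°, λ = -11.48325°: sin φ = -0.685590, cos φ = 0.727988, sin λ = -0.199081, cos λ = 0.979983.
ΔE = −sin λ·ΔX + cos λ·ΔY = −(-0.199081)·(-319) + (0.979983)·(611) = 535.26 m.

ΔE = 535.3 m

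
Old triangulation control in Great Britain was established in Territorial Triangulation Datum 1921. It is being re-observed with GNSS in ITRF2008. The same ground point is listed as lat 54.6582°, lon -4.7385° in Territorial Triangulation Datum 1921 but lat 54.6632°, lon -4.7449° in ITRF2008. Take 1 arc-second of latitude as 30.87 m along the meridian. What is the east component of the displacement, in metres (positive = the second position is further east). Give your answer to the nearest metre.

Δφ = 54.6632° − 54.6582° = +0.0050°; Δλ = -4.7449° − -4.7385° = -0.0064°.
1° of latitude = 3600 × 30.87 = 111132 m.
ΔN = Δφ × 111132 = 555.7 m; ΔE = Δλ × 111132 × cos(54.6582°) = -0.0064 × 111132 × 0.578453 = -411.4 m.

ΔE = -411 m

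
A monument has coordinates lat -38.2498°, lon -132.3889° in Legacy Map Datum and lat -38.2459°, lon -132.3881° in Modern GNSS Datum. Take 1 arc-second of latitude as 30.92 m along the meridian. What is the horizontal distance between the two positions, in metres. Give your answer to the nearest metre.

Δφ = -38.2459° − -38.2498° = +0.0039°; Δλ = -132.3881° − -132.3889° = +0.0008°.
1° of latitude = 3600 × 30.92 = 111312 m.
ΔN = Δφ × 111312 = 434.1 m; ΔE = Δλ × 111312 × cos(-38.2498°) = +0.0008 × 111312 × 0.785319 = 69.9 m.
Distance = √(ΔE² + ΔN²) = √(69.9² + 434.1²) = 439.7 m.

440 m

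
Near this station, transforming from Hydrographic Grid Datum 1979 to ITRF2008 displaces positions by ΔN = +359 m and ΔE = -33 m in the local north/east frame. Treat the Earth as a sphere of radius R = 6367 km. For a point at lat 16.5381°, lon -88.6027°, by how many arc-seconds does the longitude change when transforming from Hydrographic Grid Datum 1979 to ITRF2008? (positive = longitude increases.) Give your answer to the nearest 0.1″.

Δλ = -1.1″

At latitude 16.5381°, cos φ = 0.958631.
One radian of longitude at latitude φ spans R cos φ, so Δλ = ΔE / (R cos φ) = -33.0 / (6367000 × 0.958631) = -5.4066e-06 rad = -1.115″.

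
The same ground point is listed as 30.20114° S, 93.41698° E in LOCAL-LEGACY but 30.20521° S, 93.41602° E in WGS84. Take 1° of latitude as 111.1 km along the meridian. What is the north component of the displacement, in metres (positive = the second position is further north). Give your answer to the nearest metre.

ΔN = -452 m

Δφ = -30.20521° − -30.20114° = -0.00407°; Δλ = 93.41602° − 93.41698° = -0.00096°.
ΔN = Δφ × 111100 = -452.2 m; ΔE = Δλ × 111100 × cos(-30.20114°) = -0.00096 × 111100 × 0.864265 = -92.2 m.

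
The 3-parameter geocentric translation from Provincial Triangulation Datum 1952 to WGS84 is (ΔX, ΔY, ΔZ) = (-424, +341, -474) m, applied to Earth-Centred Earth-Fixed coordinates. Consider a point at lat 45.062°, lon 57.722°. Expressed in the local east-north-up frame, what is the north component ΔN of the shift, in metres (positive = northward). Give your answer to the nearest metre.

ΔN = -379 m

At φ = 45.062°, λ = 57.722°: sin φ = 0.707872, cos φ = 0.706341, sin λ = 0.845467, cos λ = 0.534028.
ΔN = −sin φ cos λ·ΔX − sin φ sin λ·ΔY + cos φ·ΔZ = −(0.707872)(0.534028)(-424) − (0.707872)(0.845467)(341) + (0.706341)(-474) = -378.61 m.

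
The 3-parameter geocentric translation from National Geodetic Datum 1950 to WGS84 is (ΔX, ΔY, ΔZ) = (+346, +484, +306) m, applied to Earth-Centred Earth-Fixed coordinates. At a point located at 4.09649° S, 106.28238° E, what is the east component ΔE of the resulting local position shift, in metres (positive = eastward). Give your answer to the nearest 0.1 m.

ΔE = -467.8 m

The local east axis at (φ, λ) is (−sin λ, cos λ, 0), so ΔE = −sin(106.28238°)·346 + cos(106.28238°)·484 = -467.82 m.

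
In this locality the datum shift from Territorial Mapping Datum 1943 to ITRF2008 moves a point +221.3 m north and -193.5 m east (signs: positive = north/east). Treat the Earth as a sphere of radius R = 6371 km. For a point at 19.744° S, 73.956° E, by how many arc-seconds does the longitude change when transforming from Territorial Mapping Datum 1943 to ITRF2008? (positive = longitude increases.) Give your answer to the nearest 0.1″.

Δλ = -6.7″

At latitude -19.744°, cos φ = 0.941211.
One radian of longitude at latitude φ spans R cos φ, so Δλ = ΔE / (R cos φ) = -193.5 / (6371000 × 0.941211) = -3.2269e-05 rad = -6.656″.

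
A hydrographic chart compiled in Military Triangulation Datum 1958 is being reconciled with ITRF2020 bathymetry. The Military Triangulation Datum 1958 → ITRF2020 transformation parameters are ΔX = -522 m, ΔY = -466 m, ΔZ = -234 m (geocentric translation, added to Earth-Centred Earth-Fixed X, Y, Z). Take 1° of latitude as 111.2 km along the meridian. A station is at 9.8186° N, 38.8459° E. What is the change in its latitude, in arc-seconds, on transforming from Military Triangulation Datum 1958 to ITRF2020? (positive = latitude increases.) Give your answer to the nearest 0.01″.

Δφ = -3.61″

sin φ = 0.170529, cos φ = 0.985353, sin λ = 0.627228, cos λ = 0.778836.
North component: ΔN = −sin φ cos λ·ΔX − sin φ sin λ·ΔY + cos φ·ΔZ = −(0.170529)(0.778836)(-522) − (0.170529)(0.627228)(-466) + (0.985353)(-234) = -111.40 m.
1° of latitude spans 111200 m, so Δφ = -111.40 / 111200 × 3600 = -3.606″.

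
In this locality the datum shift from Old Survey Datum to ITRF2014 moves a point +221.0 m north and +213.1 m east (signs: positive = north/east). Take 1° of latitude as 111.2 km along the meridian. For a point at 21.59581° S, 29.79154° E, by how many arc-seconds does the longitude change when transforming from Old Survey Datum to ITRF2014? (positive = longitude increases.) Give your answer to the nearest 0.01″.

Δλ = 7.42″

At latitude -21.59581°, cos φ = 0.929803.
1° of longitude at this latitude = 111.2 × cos φ = 103.39 km, so Δλ = 213.1 / 103394.1 = 0.0020610° = 7.420″.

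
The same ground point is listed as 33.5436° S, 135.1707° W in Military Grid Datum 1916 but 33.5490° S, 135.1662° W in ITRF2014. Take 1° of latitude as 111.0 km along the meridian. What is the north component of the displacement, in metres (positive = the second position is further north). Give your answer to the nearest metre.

ΔN = -599 m

Δφ = -33.5490° − -33.5436° = -0.0054°; Δλ = -135.1662° − -135.1707° = +0.0045°.
ΔN = Δφ × 111000 = -599.4 m; ΔE = Δλ × 111000 × cos(-33.5436°) = +0.0045 × 111000 × 0.833466 = 416.3 m.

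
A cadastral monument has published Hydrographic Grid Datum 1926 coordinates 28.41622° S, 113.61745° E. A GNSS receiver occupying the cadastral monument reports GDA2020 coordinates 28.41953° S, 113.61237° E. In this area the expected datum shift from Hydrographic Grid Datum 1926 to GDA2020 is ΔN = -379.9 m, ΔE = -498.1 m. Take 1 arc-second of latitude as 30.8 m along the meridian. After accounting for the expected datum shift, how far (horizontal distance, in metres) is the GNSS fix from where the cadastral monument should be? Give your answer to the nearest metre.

Observed coordinate differences: Δφ = -0.00331°, Δλ = -0.00508°.
Converting to metres (1° lat = 110880 m, cos φ = 0.879514): observed ΔN = -367.0 m, observed ΔE = -495.4 m.
Subtracting the expected shift leaves a residual of -367.0 − (-379.9) = 12.9 m north and -495.4 − (-498.1) = 2.7 m east.
Residual distance = √(12.9² + 2.7²) = 13.2 m.

13 m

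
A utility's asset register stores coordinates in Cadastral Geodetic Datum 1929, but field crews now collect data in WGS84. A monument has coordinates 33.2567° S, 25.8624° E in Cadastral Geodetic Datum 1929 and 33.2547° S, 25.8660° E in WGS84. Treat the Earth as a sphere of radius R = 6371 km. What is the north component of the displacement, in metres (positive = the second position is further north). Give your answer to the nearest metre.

ΔN = 222 m

Δφ = -33.2547° − -33.2567° = +0.0020°; Δλ = 25.8660° − 25.8624° = +0.0036°.
1° along a meridian = πR/180 = 111195 m.
ΔN = Δφ × 111195 = 222.4 m; ΔE = Δλ × 111195 × cos(-33.2567°) = +0.0036 × 111195 × 0.836222 = 334.7 m.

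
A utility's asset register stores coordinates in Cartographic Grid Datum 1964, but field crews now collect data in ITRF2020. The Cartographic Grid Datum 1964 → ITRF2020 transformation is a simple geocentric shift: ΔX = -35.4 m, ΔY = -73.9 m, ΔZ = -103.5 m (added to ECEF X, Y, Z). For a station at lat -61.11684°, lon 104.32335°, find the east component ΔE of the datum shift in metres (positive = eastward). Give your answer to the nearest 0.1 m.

ΔE = 52.6 m

At φ = -61.11684°, λ = 104.32335°: sin φ = -0.875607, cos φ = 0.483025, sin λ = 0.968915, cos λ = -0.247394.
ΔE = −sin λ·ΔX + cos λ·ΔY = −(0.968915)·(-35.4) + (-0.247394)·(-73.9) = 52.58 m.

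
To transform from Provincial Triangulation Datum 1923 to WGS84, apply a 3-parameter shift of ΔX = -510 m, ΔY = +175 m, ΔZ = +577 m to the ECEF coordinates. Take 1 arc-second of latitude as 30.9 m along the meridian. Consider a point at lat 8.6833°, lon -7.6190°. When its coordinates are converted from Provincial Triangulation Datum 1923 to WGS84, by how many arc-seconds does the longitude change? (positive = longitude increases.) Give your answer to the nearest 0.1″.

sin φ = 0.150973, cos φ = 0.988538, sin λ = -0.132585, cos λ = 0.991172.
East component: ΔE = −sin λ·ΔX + cos λ·ΔY = −(-0.132585)(-510) + (0.991172)(175) = 105.84 m.
1° of latitude spans 3600 × 30.90 = 111240 m; at latitude φ, 1° of longitude spans that × cos φ = 109965.0 m, so Δλ = 105.84 / 109965.0 × 3600 = 3.465″.

Δλ = 3.5″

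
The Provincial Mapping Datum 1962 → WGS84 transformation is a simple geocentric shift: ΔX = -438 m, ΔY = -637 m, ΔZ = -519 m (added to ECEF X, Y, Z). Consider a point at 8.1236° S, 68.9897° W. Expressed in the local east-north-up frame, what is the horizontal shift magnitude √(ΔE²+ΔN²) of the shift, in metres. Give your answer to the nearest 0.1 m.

At φ = -8.1236°, λ = -68.9897°: sin φ = -0.141309, cos φ = 0.989966, sin λ = -0.933516, cos λ = 0.358536.
ΔE = −sin λ·ΔX + cos λ·ΔY = −(-0.933516)·(-438) + (0.358536)·(-637) = -637.27 m.
ΔN = −sin φ cos λ·ΔX − sin φ sin λ·ΔY + cos φ·ΔZ = −(-0.141309)(0.358536)(-438) − (-0.141309)(-0.933516)(-637) + (0.989966)(-519) = -451.95 m.
Horizontal magnitude = √(ΔE² + ΔN²) = √((-637.27)² + (-451.95)²) = 781.26 m.

781.3 m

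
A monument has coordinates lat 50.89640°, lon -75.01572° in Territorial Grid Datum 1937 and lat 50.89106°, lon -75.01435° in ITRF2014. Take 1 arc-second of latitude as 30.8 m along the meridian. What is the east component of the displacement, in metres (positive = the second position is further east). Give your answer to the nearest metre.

ΔE = 96 m

Δφ = 50.89106° − 50.89640° = -0.00534°; Δλ = -75.01435° − -75.01572° = +0.00137°.
1° of latitude = 3600 × 30.80 = 110880 m.
ΔN = Δφ × 110880 = -592.1 m; ΔE = Δλ × 110880 × cos(50.89640°) = +0.00137 × 110880 × 0.630725 = 95.8 m.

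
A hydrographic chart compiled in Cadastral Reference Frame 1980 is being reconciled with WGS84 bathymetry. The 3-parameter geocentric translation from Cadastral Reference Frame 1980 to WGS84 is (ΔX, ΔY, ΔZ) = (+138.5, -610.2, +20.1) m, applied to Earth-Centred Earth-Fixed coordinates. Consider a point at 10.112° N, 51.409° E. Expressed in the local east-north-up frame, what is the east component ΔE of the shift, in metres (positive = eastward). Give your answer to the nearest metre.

At φ = 10.112°, λ = 51.409°: sin φ = 0.175573, cos φ = 0.984466, sin λ = 0.781618, cos λ = 0.623757.
ΔE = −sin λ·ΔX + cos λ·ΔY = −(0.781618)·(138.5) + (0.623757)·(-610.2) = -488.87 m.

ΔE = -489 m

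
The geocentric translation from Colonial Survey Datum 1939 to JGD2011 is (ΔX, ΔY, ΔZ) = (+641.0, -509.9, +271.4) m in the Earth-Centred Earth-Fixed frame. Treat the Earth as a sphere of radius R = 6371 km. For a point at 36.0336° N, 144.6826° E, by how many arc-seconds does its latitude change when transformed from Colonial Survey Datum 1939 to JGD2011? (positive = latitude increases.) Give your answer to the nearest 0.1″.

sin φ = 0.588260, cos φ = 0.808672, sin λ = 0.578105, cos λ = -0.815962.
North component: ΔN = −sin φ cos λ·ΔX − sin φ sin λ·ΔY + cos φ·ΔZ = −(0.588260)(-0.815962)(641.0) − (0.588260)(0.578105)(-509.9) + (0.808672)(271.4) = 700.56 m.
1° of latitude spans πR/180 = 111195 m, so Δφ = 700.56 / 111195 × 3600 = 22.681″.

Δφ = 22.7″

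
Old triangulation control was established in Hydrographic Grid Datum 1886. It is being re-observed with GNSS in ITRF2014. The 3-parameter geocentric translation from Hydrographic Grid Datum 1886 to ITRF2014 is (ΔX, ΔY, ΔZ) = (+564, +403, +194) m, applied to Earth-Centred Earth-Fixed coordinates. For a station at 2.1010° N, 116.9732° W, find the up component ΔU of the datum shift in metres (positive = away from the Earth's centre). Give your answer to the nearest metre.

ΔU = -607 m

At φ = 2.1010°, λ = -116.9732°: sin φ = 0.036661, cos φ = 0.999328, sin λ = -0.891219, cos λ = -0.453574.
ΔU = cos φ cos λ·ΔX + cos φ sin λ·ΔY + sin φ·ΔZ = (0.999328)(-0.453574)(564) + (0.999328)(-0.891219)(403) + (0.036661)(194) = -607.45 m.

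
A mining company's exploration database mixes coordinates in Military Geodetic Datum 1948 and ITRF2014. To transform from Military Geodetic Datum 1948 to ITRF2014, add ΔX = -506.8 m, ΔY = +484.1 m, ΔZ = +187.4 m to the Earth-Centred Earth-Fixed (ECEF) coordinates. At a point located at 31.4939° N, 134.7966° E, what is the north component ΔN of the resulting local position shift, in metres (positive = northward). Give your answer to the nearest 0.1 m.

ΔN = -206.2 m

At φ = 31.4939°, λ = 134.7966°: sin φ = 0.522408, cos φ = 0.852696, sin λ = 0.709613, cos λ = -0.704592.
ΔN = −sin φ cos λ·ΔX − sin φ sin λ·ΔY + cos φ·ΔZ = −(0.522408)(-0.704592)(-506.8) − (0.522408)(0.709613)(484.1) + (0.852696)(187.4) = -206.21 m.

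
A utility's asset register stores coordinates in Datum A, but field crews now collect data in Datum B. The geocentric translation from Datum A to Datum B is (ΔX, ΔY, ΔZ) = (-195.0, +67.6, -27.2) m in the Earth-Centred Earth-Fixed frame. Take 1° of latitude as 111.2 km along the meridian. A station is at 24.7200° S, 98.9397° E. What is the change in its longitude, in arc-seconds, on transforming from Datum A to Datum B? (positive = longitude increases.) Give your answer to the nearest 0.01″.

sin φ = -0.418184, cos φ = 0.908362, sin λ = 0.987852, cos λ = -0.155395.
East component: ΔE = −sin λ·ΔX + cos λ·ΔY = −(0.987852)(-195.0) + (-0.155395)(67.6) = 182.13 m.
1° of latitude spans 111200 m; at latitude φ, 1° of longitude spans that × cos φ = 101009.9 m, so Δλ = 182.13 / 101009.9 × 3600 = 6.491″.

Δλ = 6.49″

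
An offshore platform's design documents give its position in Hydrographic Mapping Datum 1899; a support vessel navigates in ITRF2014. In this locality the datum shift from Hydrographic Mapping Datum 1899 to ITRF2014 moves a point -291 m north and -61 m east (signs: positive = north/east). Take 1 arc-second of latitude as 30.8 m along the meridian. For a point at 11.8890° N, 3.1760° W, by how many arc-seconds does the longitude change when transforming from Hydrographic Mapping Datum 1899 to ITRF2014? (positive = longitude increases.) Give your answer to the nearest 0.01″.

At latitude 11.8890°, cos φ = 0.978549.
1″ of longitude at this latitude = 30.80 × cos φ = 30.1393 m, so Δλ = -61.0 / 30.1393 = -2.024″.

Δλ = -2.02″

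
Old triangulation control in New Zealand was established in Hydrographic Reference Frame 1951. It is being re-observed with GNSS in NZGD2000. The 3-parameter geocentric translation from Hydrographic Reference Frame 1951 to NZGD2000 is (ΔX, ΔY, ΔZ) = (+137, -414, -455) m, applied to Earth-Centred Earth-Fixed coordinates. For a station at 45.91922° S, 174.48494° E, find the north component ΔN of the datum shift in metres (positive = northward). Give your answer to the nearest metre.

ΔN = -443 m

The local north axis is (−sin φ cos λ, −sin φ sin λ, cos φ), giving ΔN = -97.960 − 28.582 − 316.531 = -443.07 m.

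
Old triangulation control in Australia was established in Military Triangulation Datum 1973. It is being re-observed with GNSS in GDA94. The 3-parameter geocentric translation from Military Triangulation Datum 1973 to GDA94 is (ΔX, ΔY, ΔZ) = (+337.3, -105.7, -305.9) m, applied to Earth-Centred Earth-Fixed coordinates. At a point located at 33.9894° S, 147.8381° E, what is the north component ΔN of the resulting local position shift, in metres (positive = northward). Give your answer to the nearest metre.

At φ = -33.9894°, λ = 147.8381°: sin φ = -0.559040, cos φ = 0.829141, sin λ = 0.532313, cos λ = -0.846547.
ΔN = −sin φ cos λ·ΔX − sin φ sin λ·ΔY + cos φ·ΔZ = −(-0.559040)(-0.846547)(337.3) − (-0.559040)(0.532313)(-105.7) + (0.829141)(-305.9) = -444.72 m.

ΔN = -445 m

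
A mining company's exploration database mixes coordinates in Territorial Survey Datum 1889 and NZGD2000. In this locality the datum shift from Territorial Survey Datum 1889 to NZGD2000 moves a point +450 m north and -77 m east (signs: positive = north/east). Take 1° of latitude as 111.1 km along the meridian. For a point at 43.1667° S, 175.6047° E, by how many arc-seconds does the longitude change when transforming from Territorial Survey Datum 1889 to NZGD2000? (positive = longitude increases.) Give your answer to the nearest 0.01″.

Δλ = -3.42″

At latitude -43.1667°, cos φ = 0.729366.
1° of longitude at this latitude = 111.1 × cos φ = 81.03 km, so Δλ = -77.0 / 81032.6 = -0.0009502° = -3.421″.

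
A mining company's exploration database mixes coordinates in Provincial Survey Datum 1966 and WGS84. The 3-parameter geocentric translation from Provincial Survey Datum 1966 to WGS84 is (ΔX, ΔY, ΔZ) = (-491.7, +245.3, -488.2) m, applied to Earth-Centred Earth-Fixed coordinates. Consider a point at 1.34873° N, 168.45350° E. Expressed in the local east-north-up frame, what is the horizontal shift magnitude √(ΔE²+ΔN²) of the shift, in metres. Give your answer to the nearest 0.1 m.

520.3 m

At φ = 1.34873°, λ = 168.45350°: sin φ = 0.023538, cos φ = 0.999723, sin λ = 0.200163, cos λ = -0.979763.
ΔE = −sin λ·ΔX + cos λ·ΔY = −(0.200163)·(-491.7) + (-0.979763)·(245.3) = -141.92 m.
ΔN = −sin φ cos λ·ΔX − sin φ sin λ·ΔY + cos φ·ΔZ = −(0.023538)(-0.979763)(-491.7) − (0.023538)(0.200163)(245.3) + (0.999723)(-488.2) = -500.56 m.
Horizontal magnitude = √(ΔE² + ΔN²) = √((-141.92)² + (-500.56)²) = 520.29 m.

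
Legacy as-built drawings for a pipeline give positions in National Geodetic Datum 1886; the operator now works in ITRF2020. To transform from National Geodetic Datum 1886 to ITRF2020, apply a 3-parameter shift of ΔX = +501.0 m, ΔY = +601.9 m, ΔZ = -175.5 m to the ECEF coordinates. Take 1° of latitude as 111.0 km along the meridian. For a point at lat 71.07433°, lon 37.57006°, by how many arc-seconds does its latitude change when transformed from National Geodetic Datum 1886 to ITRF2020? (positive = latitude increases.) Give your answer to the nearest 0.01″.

sin φ = 0.945940, cos φ = 0.324341, sin λ = 0.609731, cos λ = 0.792608.
North component: ΔN = −sin φ cos λ·ΔX − sin φ sin λ·ΔY + cos φ·ΔZ = −(0.945940)(0.792608)(501.0) − (0.945940)(0.609731)(601.9) + (0.324341)(-175.5) = -779.71 m.
1° of latitude spans 111000 m, so Δφ = -779.71 / 111000 × 3600 = -25.288″.

Δφ = -25.29″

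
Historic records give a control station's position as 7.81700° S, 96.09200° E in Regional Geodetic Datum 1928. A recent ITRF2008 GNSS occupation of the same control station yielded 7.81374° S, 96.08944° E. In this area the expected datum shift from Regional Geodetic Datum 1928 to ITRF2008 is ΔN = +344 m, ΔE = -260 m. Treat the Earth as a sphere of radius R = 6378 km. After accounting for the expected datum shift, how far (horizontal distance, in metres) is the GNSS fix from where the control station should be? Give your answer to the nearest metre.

Observed coordinate differences: Δφ = +0.00326°, Δλ = -0.00256°.
Converting to metres (1° lat = 111317 m, cos φ = 0.990708): observed ΔN = 362.9 m, observed ΔE = -282.3 m.
Subtracting the expected shift leaves a residual of 362.9 − (344) = 18.9 m north and -282.3 − (-260) = -22.3 m east.
Residual distance = √(18.9² + (-22.3)²) = 29.2 m.

29 m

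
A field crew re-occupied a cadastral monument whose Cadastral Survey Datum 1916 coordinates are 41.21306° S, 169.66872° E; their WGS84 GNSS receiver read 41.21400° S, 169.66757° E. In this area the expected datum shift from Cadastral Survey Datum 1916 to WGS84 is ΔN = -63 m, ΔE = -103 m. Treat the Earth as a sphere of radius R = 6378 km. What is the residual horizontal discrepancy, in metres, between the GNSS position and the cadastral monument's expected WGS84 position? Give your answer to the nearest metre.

Observed coordinate differences: Δφ = -0.00094°, Δλ = -0.00115°.
Converting to metres (1° lat = 111317 m, cos φ = 0.752265): observed ΔN = -104.6 m, observed ΔE = -96.3 m.
Subtracting the expected shift leaves a residual of -104.6 − (-63) = -41.6 m north and -96.3 − (-103) = 6.7 m east.
Residual distance = √((-41.6)² + 6.7²) = 42.2 m.

42 m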